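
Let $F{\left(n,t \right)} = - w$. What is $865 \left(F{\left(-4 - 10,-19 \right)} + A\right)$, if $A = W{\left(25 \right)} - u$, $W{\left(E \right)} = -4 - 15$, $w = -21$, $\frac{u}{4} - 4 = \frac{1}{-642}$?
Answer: $- \frac{3885580}{321} \approx -12105.0$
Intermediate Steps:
$u = \frac{5134}{321}$ ($u = 16 + \frac{4}{-642} = 16 + 4 \left(- \frac{1}{642}\right) = 16 - \frac{2}{321} = \frac{5134}{321} \approx 15.994$)
$W{\left(E \right)} = -19$ ($W{\left(E \right)} = -4 - 15 = -19$)
$F{\left(n,t \right)} = 21$ ($F{\left(n,t \right)} = \left(-1\right) \left(-21\right) = 21$)
$A = - \frac{11233}{321}$ ($A = -19 - \frac{5134}{321} = - \frac{11233}{321} \approx -34.994$)
$865 \left(F{\left(-4 - 10,-19 \right)} + A\right) = 865 \left(21 - \frac{11233}{321}\right) = 865 \left(- \frac{4492}{321}\right) = - \frac{3885580}{321}$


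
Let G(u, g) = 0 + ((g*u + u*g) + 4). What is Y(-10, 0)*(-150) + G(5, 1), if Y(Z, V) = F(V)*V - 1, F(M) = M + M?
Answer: 164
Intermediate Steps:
F(M) = 2*M
Y(Z, V) = -1 + 2*V**2 (Y(Z, V) = (2*V)*V - 1 = 2*V**2 - 1 = -1 + 2*V**2)
G(u, g) = 4 + 2*g*u (G(u, g) = 0 + ((g*u + g*u) + 4) = 0 + (2*g*u + 4) = 0 + (4 + 2*g*u) = 4 + 2*g*u)
Y(-10, 0)*(-150) + G(5, 1) = (-1 + 2*0**2)*(-150) + (4 + 2*1*5) = (-1 + 2*0)*(-150) + (4 + 10) = (-1 + 0)*(-150) + 14 = -1*(-150) + 14 = 150 + 14 = 164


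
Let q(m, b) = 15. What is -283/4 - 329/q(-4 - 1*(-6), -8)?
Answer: -5561/60 ≈ -92.683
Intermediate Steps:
-283/4 - 329/q(-4 - 1*(-6), -8) = -283/4 - 329/15 = -5561/60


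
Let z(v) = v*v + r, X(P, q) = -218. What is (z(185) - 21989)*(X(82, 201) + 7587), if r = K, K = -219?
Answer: 88553273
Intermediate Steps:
r = -219
z(v) = -219 + v² (z(v) = v*v - 219 = v² - 219 = -219 + v²)
(z(185) - 21989)*(X(82, 201) + 7587) = ((-219 + 185²) - 21989)*(-218 + 7587) = ((-219 + 34225) - 21989)*7369 = (34006 - 21989)*7369 = 12017*7369 = 88553273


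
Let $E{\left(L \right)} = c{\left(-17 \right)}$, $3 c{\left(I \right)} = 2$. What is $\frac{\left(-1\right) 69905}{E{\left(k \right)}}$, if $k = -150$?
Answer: $- \frac{209715}{2} \approx -1.0486 \cdot 10^{5}$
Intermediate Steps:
$c{\left(I \right)} = \frac{2}{3}$ ($c{\left(I \right)} = \frac{1}{3} \cdot 2 = \frac{2}{3}$)
$E{\left(L \right)} = \frac{2}{3}$
$\frac{\left(-1\right) 69905}{E{\left(k \right)}} = \frac{\left(-1\right) 69905}{\frac{2}{3}} = \left(-69905\right) \frac{3}{2} = - \frac{209715}{2}$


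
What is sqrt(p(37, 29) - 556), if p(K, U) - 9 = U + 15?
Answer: I*sqrt(503) ≈ 22.428*I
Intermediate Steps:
p(K, U) = 24 + U (p(K, U) = 9 + (U + 15) = 9 + (15 + U) = 24 + U)
sqrt(p(37, 29) - 556) = sqrt((24 + 29) - 556) = sqrt(53 - 556) = sqrt(-503) = I*sqrt(503)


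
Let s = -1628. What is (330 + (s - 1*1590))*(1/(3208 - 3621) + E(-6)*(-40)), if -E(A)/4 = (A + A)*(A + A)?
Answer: -27480818872/413 ≈ -6.6540e+7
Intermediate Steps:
E(A) = -16*A² (E(A) = -4*(A + A)*(A + A) = -4*2*A*2*A = -16*A²)
(330 + (s - 1*1590))*(1/(3208 - 3621) + E(-6)*(-40)) = (330 + (-1628 - 1*1590))*(1/(3208 - 3621) - 16*(-6)²*(-40)) = (330 + (-1628 - 1590))*(1/(-413) - 16*36*(-40)) = (330 - 3218)*(-1/413 - 576*(-40)) = -2888*(-1/413 + 23040) = -2888*9515519/413 = -27480818872/413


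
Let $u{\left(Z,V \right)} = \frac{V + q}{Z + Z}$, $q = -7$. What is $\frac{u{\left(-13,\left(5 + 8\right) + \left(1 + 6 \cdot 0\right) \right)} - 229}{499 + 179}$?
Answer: $- \frac{1987}{5876} \approx -0.33816$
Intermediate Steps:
$u{\left(Z,V \right)} = \frac{-7 + V}{2 Z}$ ($u{\left(Z,V \right)} = \frac{V - 7}{Z + Z} = \frac{-7 + V}{2 Z}$)
$\frac{u{\left(-13,\left(5 + 8\right) + \left(1 + 6 \cdot 0\right) \right)} - 229}{499 + 179} = \frac{\frac{-7 + \left(\left(5 + 8\right) + \left(1 + 6 \cdot 0\right)\right)}{2 \left(-13\right)} - 229}{499 + 179} = \frac{\frac{1}{2} \left(- \frac{1}{13}\right) \left(-7 + \left(13 + \left(1 + 0\right)\right)\right) - 229}{678} = \left(\frac{1}{2} \left(- \frac{1}{13}\right) \left(-7 + \left(13 + 1\right)\right) - 229\right) \frac{1}{678} = \left(\frac{1}{2} \left(- \frac{1}{13}\right) \left(-7 + 14\right) - 229\right) \frac{1}{678} = \left(\frac{1}{2} \left(- \frac{1}{13}\right) 7 - 229\right) \frac{1}{678} = \left(- \frac{7}{26} - 229\right) \frac{1}{678} = \left(- \frac{5961}{26}\right) \frac{1}{678} = - \frac{1987}{5876}$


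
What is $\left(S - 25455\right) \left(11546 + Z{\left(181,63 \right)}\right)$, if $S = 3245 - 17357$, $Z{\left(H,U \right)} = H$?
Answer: $-464002209$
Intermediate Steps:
$S = -14112$
$\left(S - 25455\right) \left(11546 + Z{\left(181,63 \right)}\right) = \left(-14112 - 25455\right) \left(11546 + 181\right) = \left(-39567\right) 11727 = -464002209$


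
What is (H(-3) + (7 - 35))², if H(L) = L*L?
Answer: 361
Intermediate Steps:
H(L) = L²
(H(-3) + (7 - 35))² = ((-3)² + (7 - 35))² = (9 - 28)² = (-19)² = 361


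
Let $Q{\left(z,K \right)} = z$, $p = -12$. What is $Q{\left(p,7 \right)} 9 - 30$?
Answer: $-138$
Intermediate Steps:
$Q{\left(p,7 \right)} 9 - 30 = \left(-12\right) 9 - 30 = -108 - 30 = -138$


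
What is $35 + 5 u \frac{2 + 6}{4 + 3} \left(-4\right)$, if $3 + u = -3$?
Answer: $\frac{1205}{7} \approx 172.14$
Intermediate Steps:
$u = -6$ ($u = -3 - 3 = -6$)
$35 + 5 u \frac{2 + 6}{4 + 3} \left(-4\right) = 35 + 5 \left(-6\right) \frac{2 + 6}{4 + 3} \left(-4\right) = 35 - 30 \cdot \frac{8}{7} \left(-4\right) = 35 - - \frac{960}{7} = 35 + \frac{960}{7} = \frac{1205}{7}$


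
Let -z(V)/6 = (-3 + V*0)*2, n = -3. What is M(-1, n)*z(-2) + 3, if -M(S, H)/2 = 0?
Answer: 3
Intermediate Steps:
M(S, H) = 0 (M(S, H) = -2*0 = 0)
z(V) = 36 (z(V) = -6*(-3 + V*0)*2 = -6*(-3 + 0)*2 = -(-18)*2 = -6*(-6) = 36)
M(-1, n)*z(-2) + 3 = 0*36 + 3 = 0 + 3 = 3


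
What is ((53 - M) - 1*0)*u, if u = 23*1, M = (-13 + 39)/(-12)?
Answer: 7613/6 ≈ 1268.8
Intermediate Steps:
M = -13/6 (M = 26*(-1/12) = -13/6 ≈ -2.1667)
u = 23
((53 - M) - 1*0)*u = ((53 - 1*(-13/6)) - 1*0)*23 = ((53 + 13/6) + 0)*23 = (331/6 + 0)*23 = (331/6)*23 = 7613/6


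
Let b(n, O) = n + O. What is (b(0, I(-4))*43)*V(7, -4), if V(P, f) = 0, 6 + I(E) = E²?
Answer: 0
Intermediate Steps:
I(E) = -6 + E²
b(n, O) = O + n
(b(0, I(-4))*43)*V(7, -4) = (((-6 + (-4)²) + 0)*43)*0 = (((-6 + 16) + 0)*43)*0 = ((10 + 0)*43)*0 = (10*43)*0 = 430*0 = 0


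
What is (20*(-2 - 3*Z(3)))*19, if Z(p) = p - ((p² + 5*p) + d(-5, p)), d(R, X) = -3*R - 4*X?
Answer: 26600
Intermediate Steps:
d(R, X) = -4*X - 3*R
Z(p) = -15 - p² (Z(p) = p - ((p² + 5*p) + (-4*p - 3*(-5))) = p - ((p² + 5*p) + (-4*p + 15)) = p - ((p² + 5*p) + (15 - 4*p)) = p - (15 + p + p²) = p + (-15 - p - p²) = -15 - p²)
(20*(-2 - 3*Z(3)))*19 = (20*(-2 - 3*(-15 - 1*3²)))*19 = (20*(-2 - 3*(-15 - 1*9)))*19 = (20*(-2 - 3*(-15 - 9)))*19 = (20*(-2 - 3*(-24)))*19 = (20*(-2 + 72))*19 = (20*70)*19 = 1400*19 = 26600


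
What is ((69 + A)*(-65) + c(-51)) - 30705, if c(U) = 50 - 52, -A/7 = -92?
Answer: -77052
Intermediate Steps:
A = 644 (A = -7*(-92) = 644)
c(U) = -2
((69 + A)*(-65) + c(-51)) - 30705 = ((69 + 644)*(-65) - 2) - 30705 = (713*(-65) - 2) - 30705 = (-46345 - 2) - 30705 = -46347 - 30705 = -77052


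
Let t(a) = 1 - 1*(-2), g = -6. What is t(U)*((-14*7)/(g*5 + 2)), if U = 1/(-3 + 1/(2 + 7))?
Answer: 21/2 ≈ 10.500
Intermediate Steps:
U = -9/26 (U = 1/(-3 + 1/9) = 1/(-3 + ⅑) = 1/(-26/9) = -9/26 ≈ -0.34615)
t(a) = 3 (t(a) = 1 + 2 = 3)
t(U)*((-14*7)/(g*5 + 2)) = 3*((-14*7)/(-6*5 + 2)) = 3*(-98/(-30 + 2)) = 3*(-98/(-28)) = 3*(-98*(-1/28)) = 3*(7/2) = 21/2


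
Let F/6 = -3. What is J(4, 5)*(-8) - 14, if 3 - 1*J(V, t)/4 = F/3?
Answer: -302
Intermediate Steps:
F = -18 (F = 6*(-3) = -18)
J(V, t) = 36 (J(V, t) = 12 - (-72)/3 = 12 - 4*(-6) = 12 + 24 = 36)
J(4, 5)*(-8) - 14 = 36*(-8) - 14 = -288 - 14 = -302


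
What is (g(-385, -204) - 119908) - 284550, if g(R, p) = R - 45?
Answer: -404888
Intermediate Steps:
g(R, p) = -45 + R
(g(-385, -204) - 119908) - 284550 = ((-45 - 385) - 119908) - 284550 = (-430 - 119908) - 284550 = -120338 - 284550 = -404888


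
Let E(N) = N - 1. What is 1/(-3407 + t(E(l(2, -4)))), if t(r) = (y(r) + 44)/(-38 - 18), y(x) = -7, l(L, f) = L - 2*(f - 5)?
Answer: -56/190829 ≈ -0.00029346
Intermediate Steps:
l(L, f) = 10 + L - 2*f (l(L, f) = L - 2*(-5 + f) = L - (-10 + 2*f) = L + (10 - 2*f) = 10 + L - 2*f)
E(N) = -1 + N
t(r) = -37/56 (t(r) = (-7 + 44)/(-38 - 18) = 37/(-56) = 37*(-1/56) = -37/56)
1/(-3407 + t(E(l(2, -4)))) = 1/(-3407 - 37/56) = 1/(-190829/56) = -56/190829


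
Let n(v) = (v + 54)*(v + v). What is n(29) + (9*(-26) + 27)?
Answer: 4607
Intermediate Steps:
n(v) = 2*v*(54 + v) (n(v) = (54 + v)*(2*v) = 2*v*(54 + v))
n(29) + (9*(-26) + 27) = 2*29*(54 + 29) + (9*(-26) + 27) = 2*29*83 + (-234 + 27) = 4814 - 207 = 4607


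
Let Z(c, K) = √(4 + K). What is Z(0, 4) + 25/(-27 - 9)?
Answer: -25/36 + 2*√2 ≈ 2.1340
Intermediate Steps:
Z(0, 4) + 25/(-27 - 9) = √(4 + 4) + 25/(-27 - 9) = √8 + 25/(-36) = 2*√2 + 25*(-1/36) = 2*√2 - 25/36 = -25/36 + 2*√2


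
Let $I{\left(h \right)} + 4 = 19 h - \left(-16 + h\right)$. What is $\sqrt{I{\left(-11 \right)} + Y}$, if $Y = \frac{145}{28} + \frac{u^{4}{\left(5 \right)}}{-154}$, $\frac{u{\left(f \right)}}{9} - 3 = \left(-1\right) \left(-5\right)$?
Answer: $\frac{i \sqrt{4142862185}}{154} \approx 417.96 i$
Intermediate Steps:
$u{\left(f \right)} = 72$ ($u{\left(f \right)} = 27 + 9 \left(\left(-1\right) \left(-5\right)\right) = 27 + 9 \cdot 5 = 27 + 45 = 72$)
$I{\left(h \right)} = 12 + 18 h$ ($I{\left(h \right)} = -4 + \left(19 h - \left(-16 + h\right)\right) = -4 + \left(16 + 18 h\right) = 12 + 18 h$)
$Y = - \frac{53746117}{308}$ ($Y = \frac{145}{28} + \frac{72^{4}}{-154} = 145 \cdot \frac{1}{28} + 26873856 \left(- \frac{1}{154}\right) = \frac{145}{28} - \frac{13436928}{77} = - \frac{53746117}{308} \approx -1.745 \cdot 10^{5}$)
$\sqrt{I{\left(-11 \right)} + Y} = \sqrt{\left(12 + 18 \left(-11\right)\right) - \frac{53746117}{308}} = \sqrt{\left(12 - 198\right) - \frac{53746117}{308}} = \sqrt{-186 - \frac{53746117}{308}} = \sqrt{- \frac{53803405}{308}} = \frac{i \sqrt{4142862185}}{154}$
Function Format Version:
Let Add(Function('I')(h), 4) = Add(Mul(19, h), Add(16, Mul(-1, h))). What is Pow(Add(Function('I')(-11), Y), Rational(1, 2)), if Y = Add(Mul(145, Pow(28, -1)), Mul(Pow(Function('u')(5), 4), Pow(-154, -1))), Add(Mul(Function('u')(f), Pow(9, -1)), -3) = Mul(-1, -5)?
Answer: Mul(Rational(1, 154), I, Pow(4142862185, Rational(1, 2))) ≈ Mul(417.96, I)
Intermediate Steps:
Function('u')(f) = 72 (Function('u')(f) = Add(27, Mul(9, Mul(-1, -5))) = Add(27, Mul(9, 5)) = Add(27, 45) = 72)
Function('I')(h) = Add(12, Mul(18, h)) (Function('I')(h) = Add(-4, Add(Mul(19, h), Add(16, Mul(-1, h)))) = Add(-4, Add(16, Mul(18, h))) = Add(12, Mul(18, h)))
Y = Rational(-53746117, 308) (Y = Add(Mul(145, Pow(28, -1)), Mul(Pow(72, 4), Pow(-154, -1))) = Add(Mul(145, Rational(1, 28)), Mul(26873856, Rational(-1, 154))) = Add(Rational(145, 28), Rational(-13436928, 77)) = Rational(-53746117, 308) ≈ -1.7450e+5)
Pow(Add(Function('I')(-11), Y), Rational(1, 2)) = Pow(Add(Add(12, Mul(18, -11)), Rational(-53746117, 308)), Rational(1, 2)) = Pow(Add(Add(12, -198), Rational(-53746117, 308)), Rational(1, 2)) = Pow(Add(-186, Rational(-53746117, 308)), Rational(1, 2)) = Pow(Rational(-53803405, 308), Rational(1, 2)) = Mul(Rational(1, 154), I, Pow(4142862185, Rational(1, 2)))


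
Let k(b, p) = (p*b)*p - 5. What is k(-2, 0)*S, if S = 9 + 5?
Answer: -70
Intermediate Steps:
k(b, p) = -5 + b*p² (k(b, p) = (b*p)*p - 5 = b*p² - 5 = -5 + b*p²)
S = 14
k(-2, 0)*S = (-5 - 2*0²)*14 = (-5 - 2*0)*14 = (-5 + 0)*14 = -5*14 = -70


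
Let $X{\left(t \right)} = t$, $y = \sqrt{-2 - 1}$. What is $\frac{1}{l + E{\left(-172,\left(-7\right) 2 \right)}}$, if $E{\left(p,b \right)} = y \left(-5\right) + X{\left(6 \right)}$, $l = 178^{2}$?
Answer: $\frac{6338}{200851235} + \frac{i \sqrt{3}}{200851235} \approx 3.1556 \cdot 10^{-5} + 8.6235 \cdot 10^{-9} i$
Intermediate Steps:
$l = 31684$
$y = i \sqrt{3}$ ($y = \sqrt{-3} = i \sqrt{3} \approx 1.732 i$)
$E{\left(p,b \right)} = 6 - 5 i \sqrt{3}$ ($E{\left(p,b \right)} = i \sqrt{3} \left(-5\right) + 6 = - 5 i \sqrt{3} + 6 = 6 - 5 i \sqrt{3}$)
$\frac{1}{l + E{\left(-172,\left(-7\right) 2 \right)}} = \frac{1}{31684 + \left(6 - 5 i \sqrt{3}\right)} = \frac{1}{31690 - 5 i \sqrt{3}}$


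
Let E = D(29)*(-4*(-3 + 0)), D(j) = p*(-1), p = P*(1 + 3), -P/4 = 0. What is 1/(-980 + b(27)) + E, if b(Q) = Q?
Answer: -1/953 ≈ -0.0010493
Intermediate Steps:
P = 0 (P = -4*0 = 0)
p = 0 (p = 0*(1 + 3) = 0*4 = 0)
D(j) = 0 (D(j) = 0*(-1) = 0)
E = 0 (E = 0*(-4*(-3 + 0)) = 0*(-4*(-3)) = 0*12 = 0)
1/(-980 + b(27)) + E = 1/(-980 + 27) + 0 = 1/(-953) + 0 = -1/953 + 0 = -1/953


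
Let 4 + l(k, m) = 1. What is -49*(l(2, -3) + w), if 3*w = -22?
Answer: 1519/3 ≈ 506.33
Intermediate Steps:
w = -22/3 (w = (⅓)*(-22) = -22/3 ≈ -7.3333)
l(k, m) = -3 (l(k, m) = -4 + 1 = -3)
-49*(l(2, -3) + w) = -49*(-3 - 22/3) = -49*(-31/3) = 1519/3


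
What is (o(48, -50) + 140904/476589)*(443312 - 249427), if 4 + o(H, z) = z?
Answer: -1654155858090/158863 ≈ -1.0412e+7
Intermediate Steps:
o(H, z) = -4 + z
(o(48, -50) + 140904/476589)*(443312 - 249427) = ((-4 - 50) + 140904/476589)*(443312 - 249427) = (-54 + 140904*(1/476589))*193885 = (-54 + 46968/158863)*193885 = -8531634/158863*193885 = -1654155858090/158863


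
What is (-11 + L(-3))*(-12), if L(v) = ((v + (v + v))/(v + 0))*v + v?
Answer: 276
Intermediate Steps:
L(v) = 4*v (L(v) = ((v + 2*v)/v)*v + v = ((3*v)/v)*v + v = 3*v + v = 4*v)
(-11 + L(-3))*(-12) = (-11 + 4*(-3))*(-12) = (-11 - 12)*(-12) = -23*(-12) = 276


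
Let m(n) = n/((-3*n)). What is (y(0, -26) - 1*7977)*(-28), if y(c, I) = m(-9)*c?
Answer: 223356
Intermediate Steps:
m(n) = -⅓ (m(n) = n*(-1/(3*n)) = -⅓)
y(c, I) = -c/3
(y(0, -26) - 1*7977)*(-28) = (-⅓*0 - 1*7977)*(-28) = (0 - 7977)*(-28) = -7977*(-28) = 223356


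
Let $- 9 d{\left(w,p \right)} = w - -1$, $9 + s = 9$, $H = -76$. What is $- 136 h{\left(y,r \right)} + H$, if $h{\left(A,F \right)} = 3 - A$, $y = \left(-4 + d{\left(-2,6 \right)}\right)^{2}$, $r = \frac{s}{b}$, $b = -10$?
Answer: $\frac{127396}{81} \approx 1572.8$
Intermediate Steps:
$s = 0$ ($s = -9 + 9 = 0$)
$d{\left(w,p \right)} = - \frac{1}{9} - \frac{w}{9}$ ($d{\left(w,p \right)} = - \frac{w - -1}{9} = - \frac{w + 1}{9} = - \frac{1 + w}{9} = - \frac{1}{9} - \frac{w}{9}$)
$r = 0$ ($r = \frac{0}{-10} = 0 \left(- \frac{1}{10}\right) = 0$)
$y = \frac{1225}{81}$ ($y = \left(-4 - - \frac{1}{9}\right)^{2} = \left(-4 + \left(- \frac{1}{9} + \frac{2}{9}\right)\right)^{2} = \left(-4 + \frac{1}{9}\right)^{2} = \left(- \frac{35}{9}\right)^{2} = \frac{1225}{81} \approx 15.123$)
$- 136 h{\left(y,r \right)} + H = - 136 \left(3 - \frac{1225}{81}\right) - 76 = \left(-136\right) \left(- \frac{982}{81}\right) - 76 = \frac{133552}{81} - 76 = \frac{127396}{81}$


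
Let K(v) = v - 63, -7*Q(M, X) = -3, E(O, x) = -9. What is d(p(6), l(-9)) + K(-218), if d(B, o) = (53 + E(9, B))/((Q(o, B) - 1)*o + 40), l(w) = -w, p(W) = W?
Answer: -17064/61 ≈ -279.74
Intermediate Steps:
Q(M, X) = 3/7 (Q(M, X) = -⅐*(-3) = 3/7)
K(v) = -63 + v
d(B, o) = 44/(40 - 4*o/7) (d(B, o) = (53 - 9)/((3/7 - 1)*o + 40) = 44/(-4*o/7 + 40) = 44/(40 - 4*o/7))
d(p(6), l(-9)) + K(-218) = 77/(70 - (-1)*(-9)) + (-63 - 218) = 77/(70 - 1*9) - 281 = 77/(70 - 9) - 281 = 77/61 - 281 = -17064/61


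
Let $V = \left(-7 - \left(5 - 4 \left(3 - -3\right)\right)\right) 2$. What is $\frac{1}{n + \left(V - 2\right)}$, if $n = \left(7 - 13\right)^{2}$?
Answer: $\frac{1}{58} \approx 0.017241$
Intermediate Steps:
$n = 36$ ($n = \left(-6\right)^{2} = 36$)
$V = 24$ ($V = \left(-7 - \left(5 - 4 \left(3 + 3\right)\right)\right) 2 = \left(-7 + \left(-5 + 4 \cdot 6\right)\right) 2 = \left(-7 + \left(-5 + 24\right)\right) 2 = \left(-7 + 19\right) 2 = 12 \cdot 2 = 24$)
$\frac{1}{n + \left(V - 2\right)} = \frac{1}{36 + \left(24 - 2\right)} = \frac{1}{36 + 22} = \frac{1}{58}$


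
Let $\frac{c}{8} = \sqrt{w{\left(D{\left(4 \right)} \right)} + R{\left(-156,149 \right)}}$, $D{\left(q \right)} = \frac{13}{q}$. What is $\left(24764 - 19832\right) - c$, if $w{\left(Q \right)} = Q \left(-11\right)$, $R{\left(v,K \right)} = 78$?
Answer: $4880$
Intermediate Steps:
$w{\left(Q \right)} = - 11 Q$
$c = 52$ ($c = 8 \sqrt{- 11 \cdot \frac{13}{4} + 78} = 8 \sqrt{- 11 \cdot 13 \cdot \frac{1}{4} + 78} = 8 \sqrt{\left(-11\right) \frac{13}{4} + 78} = 8 \sqrt{- \frac{143}{4} + 78} = 8 \sqrt{\frac{169}{4}} = 8 \cdot \frac{13}{2} = 52$)
$\left(24764 - 19832\right) - c = \left(24764 - 19832\right) - 52 = 4932 - 52 = 4880$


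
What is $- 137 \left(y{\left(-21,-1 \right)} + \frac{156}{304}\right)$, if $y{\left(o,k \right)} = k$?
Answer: $\frac{5069}{76} \approx 66.697$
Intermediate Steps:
$- 137 \left(y{\left(-21,-1 \right)} + \frac{156}{304}\right) = - 137 \left(-1 + \frac{156}{304}\right) = - 137 \left(-1 + 156 \cdot \frac{1}{304}\right) = - 137 \left(-1 + \frac{39}{76}\right) = \left(-137\right) \left(- \frac{37}{76}\right) = \frac{5069}{76}$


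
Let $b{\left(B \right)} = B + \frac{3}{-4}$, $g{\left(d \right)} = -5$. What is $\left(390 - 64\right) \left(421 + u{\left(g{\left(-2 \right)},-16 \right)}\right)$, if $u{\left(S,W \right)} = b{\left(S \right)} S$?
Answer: $\frac{293237}{2} \approx 1.4662 \cdot 10^{5}$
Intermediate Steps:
$b{\left(B \right)} = - \frac{3}{4} + B$ ($b{\left(B \right)} = B + 3 \left(- \frac{1}{4}\right) = B - \frac{3}{4} = - \frac{3}{4} + B$)
$u{\left(S,W \right)} = S \left(- \frac{3}{4} + S\right)$ ($u{\left(S,W \right)} = \left(- \frac{3}{4} + S\right) S = S \left(- \frac{3}{4} + S\right)$)
$\left(390 - 64\right) \left(421 + u{\left(g{\left(-2 \right)},-16 \right)}\right) = \left(390 - 64\right) \left(421 + \frac{1}{4} \left(-5\right) \left(-3 + 4 \left(-5\right)\right)\right) = 326 \left(421 + \frac{1}{4} \left(-5\right) \left(-3 - 20\right)\right) = 326 \left(421 + \frac{1}{4} \left(-5\right) \left(-23\right)\right) = 326 \left(421 + \frac{115}{4}\right) = 326 \cdot \frac{1799}{4} = \frac{293237}{2}$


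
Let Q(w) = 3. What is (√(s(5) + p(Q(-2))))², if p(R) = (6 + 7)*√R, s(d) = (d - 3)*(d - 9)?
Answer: -8 + 13*√3 ≈ 14.517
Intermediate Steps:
s(d) = (-9 + d)*(-3 + d) (s(d) = (-3 + d)*(-9 + d) = (-9 + d)*(-3 + d))
p(R) = 13*√R
(√(s(5) + p(Q(-2))))² = (√((27 + 5² - 12*5) + 13*√3))² = (√((27 + 25 - 60) + 13*√3))² = (√(-8 + 13*√3))² = -8 + 13*√3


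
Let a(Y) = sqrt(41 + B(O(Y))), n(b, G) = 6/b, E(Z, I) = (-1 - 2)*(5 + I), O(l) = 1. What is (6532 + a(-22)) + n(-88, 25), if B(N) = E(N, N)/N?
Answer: 287405/44 + sqrt(23) ≈ 6536.7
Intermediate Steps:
E(Z, I) = -15 - 3*I (E(Z, I) = -3*(5 + I) = -15 - 3*I)
B(N) = (-15 - 3*N)/N
a(Y) = sqrt(23) (a(Y) = sqrt(41 + (-3 - 15/1)) = sqrt(41 + (-3 - 15*1)) = sqrt(41 + (-3 - 15)) = sqrt(41 - 18) = sqrt(23))
(6532 + a(-22)) + n(-88, 25) = (6532 + sqrt(23)) + 6/(-88) = (6532 + sqrt(23)) + 6*(-1/88) = (6532 + sqrt(23)) - 3/44 = 287405/44 + sqrt(23)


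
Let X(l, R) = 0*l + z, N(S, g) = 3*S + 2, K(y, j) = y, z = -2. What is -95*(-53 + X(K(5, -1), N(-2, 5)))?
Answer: 5225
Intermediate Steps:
N(S, g) = 2 + 3*S
X(l, R) = -2 (X(l, R) = 0*l - 2 = 0 - 2 = -2)
-95*(-53 + X(K(5, -1), N(-2, 5))) = -95*(-53 - 2) = -95*(-55) = 5225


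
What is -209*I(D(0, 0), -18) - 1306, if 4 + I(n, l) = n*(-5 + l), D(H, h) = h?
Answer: -470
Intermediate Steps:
I(n, l) = -4 + n*(-5 + l)
-209*I(D(0, 0), -18) - 1306 = -209*(-4 - 5*0 - 18*0) - 1306 = -209*(-4 + 0 + 0) - 1306 = -209*(-4) - 1306 = 836 - 1306 = -470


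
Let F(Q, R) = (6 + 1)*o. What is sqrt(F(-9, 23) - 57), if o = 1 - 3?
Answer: I*sqrt(71) ≈ 8.4261*I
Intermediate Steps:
o = -2
F(Q, R) = -14 (F(Q, R) = (6 + 1)*(-2) = 7*(-2) = -14)
sqrt(F(-9, 23) - 57) = sqrt(-14 - 57) = sqrt(-71) = I*sqrt(71)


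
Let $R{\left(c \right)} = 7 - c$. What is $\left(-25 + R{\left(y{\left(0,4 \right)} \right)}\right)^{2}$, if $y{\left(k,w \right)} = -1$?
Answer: $289$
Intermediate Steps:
$\left(-25 + R{\left(y{\left(0,4 \right)} \right)}\right)^{2} = \left(-25 + \left(7 - -1\right)\right)^{2} = \left(-25 + \left(7 + 1\right)\right)^{2} = \left(-25 + 8\right)^{2} = \left(-17\right)^{2} = 289$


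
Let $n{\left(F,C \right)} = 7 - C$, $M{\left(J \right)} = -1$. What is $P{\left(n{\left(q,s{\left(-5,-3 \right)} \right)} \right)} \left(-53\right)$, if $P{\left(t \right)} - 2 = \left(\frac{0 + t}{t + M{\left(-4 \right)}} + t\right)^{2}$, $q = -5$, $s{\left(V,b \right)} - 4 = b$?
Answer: $- \frac{71338}{25} \approx -2853.5$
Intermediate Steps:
$s{\left(V,b \right)} = 4 + b$
$P{\left(t \right)} = 2 + \left(t + \frac{t}{-1 + t}\right)^{2}$ ($P{\left(t \right)} = 2 + \left(\frac{0 + t}{t - 1} + t\right)^{2} = 2 + \left(\frac{t}{-1 + t} + t\right)^{2} = 2 + \left(t + \frac{t}{-1 + t}\right)^{2}$)
$P{\left(n{\left(q,s{\left(-5,-3 \right)} \right)} \right)} \left(-53\right) = \left(2 + \frac{\left(7 - \left(4 - 3\right)\right)^{4}}{\left(-1 + \left(7 - \left(4 - 3\right)\right)\right)^{2}}\right) \left(-53\right) = \left(2 + \frac{\left(7 - 1\right)^{4}}{\left(-1 + \left(7 - 1\right)\right)^{2}}\right) \left(-53\right) = \left(2 + \frac{6^{4}}{\left(-1 + 6\right)^{2}}\right) \left(-53\right) = \left(2 + \frac{1296}{25}\right) \left(-53\right) = \frac{1346}{25} \left(-53\right) = - \frac{71338}{25}$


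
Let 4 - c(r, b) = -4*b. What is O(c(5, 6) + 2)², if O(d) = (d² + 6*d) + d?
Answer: 1232100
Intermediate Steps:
c(r, b) = 4 + 4*b (c(r, b) = 4 - (-4)*b = 4 + 4*b)
O(d) = d² + 7*d
O(c(5, 6) + 2)² = (((4 + 4*6) + 2)*(7 + ((4 + 4*6) + 2)))² = (((4 + 24) + 2)*(7 + ((4 + 24) + 2)))² = ((28 + 2)*(7 + (28 + 2)))² = (30*(7 + 30))² = (30*37)² = 1110² = 1232100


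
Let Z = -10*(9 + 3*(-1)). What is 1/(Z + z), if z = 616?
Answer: 1/556 ≈ 0.0017986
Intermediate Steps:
Z = -60 (Z = -10*(9 - 3) = -10*6 = -60)
1/(Z + z) = 1/(-60 + 616) = 1/556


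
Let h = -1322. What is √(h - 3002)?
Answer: 2*I*√1081 ≈ 65.757*I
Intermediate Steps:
√(h - 3002) = √(-1322 - 3002) = √(-4324) = 2*I*√1081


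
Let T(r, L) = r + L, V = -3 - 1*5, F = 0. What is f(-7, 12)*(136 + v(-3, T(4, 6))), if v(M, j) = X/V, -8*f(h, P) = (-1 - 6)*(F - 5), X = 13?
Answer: -37625/64 ≈ -587.89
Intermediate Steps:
V = -8 (V = -3 - 5 = -8)
f(h, P) = -35/8 (f(h, P) = -(-1 - 6)*(0 - 5)/8 = -(-7)*(-5)/8 = -1/8*35 = -35/8)
T(r, L) = L + r
v(M, j) = -13/8 (v(M, j) = 13/(-8) = 13*(-1/8) = -13/8)
f(-7, 12)*(136 + v(-3, T(4, 6))) = -35*(136 - 13/8)/8 = -35/8*1075/8 = -37625/64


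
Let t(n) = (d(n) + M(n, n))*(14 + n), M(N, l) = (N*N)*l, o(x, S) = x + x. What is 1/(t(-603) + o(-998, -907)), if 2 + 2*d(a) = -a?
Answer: 2/258283477425 ≈ 7.7434e-12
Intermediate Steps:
d(a) = -1 - a/2 (d(a) = -1 + (-a)/2 = -1 - a/2)
o(x, S) = 2*x
M(N, l) = l*N² (M(N, l) = N²*l = l*N²)
t(n) = (14 + n)*(-1 + n³ - n/2) (t(n) = ((-1 - n/2) + n*n²)*(14 + n) = ((-1 - n/2) + n³)*(14 + n) = (-1 + n³ - n/2)*(14 + n) = (14 + n)*(-1 + n³ - n/2))
1/(t(-603) + o(-998, -907)) = 1/((-14 + (-603)⁴ - 8*(-603) + 14*(-603)³ - ½*(-603)²) + 2*(-998)) = 1/((-14 + 132211504881 + 4824 + 14*(-219256227) - ½*363609) - 1996) = 1/((-14 + 132211504881 + 4824 - 3069587178 - 363609/2) - 1996) = 1/(258283481417/2 - 1996) = 1/(258283477425/2) = 2/258283477425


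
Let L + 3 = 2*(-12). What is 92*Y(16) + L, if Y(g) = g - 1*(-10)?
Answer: 2365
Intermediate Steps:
L = -27 (L = -3 + 2*(-12) = -3 - 24 = -27)
Y(g) = 10 + g (Y(g) = g + 10 = 10 + g)
92*Y(16) + L = 92*(10 + 16) - 27 = 92*26 - 27 = 2392 - 27 = 2365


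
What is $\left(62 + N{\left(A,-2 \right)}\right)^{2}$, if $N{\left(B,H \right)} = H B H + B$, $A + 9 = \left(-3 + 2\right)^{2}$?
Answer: $484$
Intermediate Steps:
$A = -8$ ($A = -9 + \left(-3 + 2\right)^{2} = -9 + \left(-1\right)^{2} = -9 + 1 = -8$)
$N{\left(B,H \right)} = B + B H^{2}$ ($N{\left(B,H \right)} = B H H + B = B H^{2} + B = B + B H^{2}$)
$\left(62 + N{\left(A,-2 \right)}\right)^{2} = \left(62 - 8 \left(1 + \left(-2\right)^{2}\right)\right)^{2} = \left(62 - 8 \left(1 + 4\right)\right)^{2} = \left(62 - 40\right)^{2} = 22^{2} = 484$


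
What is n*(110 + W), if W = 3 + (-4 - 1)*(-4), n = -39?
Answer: -5187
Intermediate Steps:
W = 23 (W = 3 - 5*(-4) = 3 + 20 = 23)
n*(110 + W) = -39*(110 + 23) = -39*133 = -5187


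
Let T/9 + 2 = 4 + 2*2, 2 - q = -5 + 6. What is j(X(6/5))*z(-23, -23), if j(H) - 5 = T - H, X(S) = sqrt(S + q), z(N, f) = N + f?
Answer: -2714 + 46*sqrt(55)/5 ≈ -2645.8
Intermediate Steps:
q = 1 (q = 2 - (-5 + 6) = 2 - 1*1 = 2 - 1 = 1)
T = 54 (T = -18 + 9*(4 + 2*2) = -18 + 9*(4 + 4) = -18 + 9*8 = -18 + 72 = 54)
X(S) = sqrt(1 + S) (X(S) = sqrt(S + 1) = sqrt(1 + S))
j(H) = 59 - H (j(H) = 5 + (54 - H) = 59 - H)
j(X(6/5))*z(-23, -23) = (59 - sqrt(1 + 6/5))*(-23 - 23) = (59 - sqrt(1 + 6*(1/5)))*(-46) = (59 - sqrt(1 + 6/5))*(-46) = (59 - sqrt(11/5))*(-46) = (59 - sqrt(55)/5)*(-46) = -2714 + 46*sqrt(55)/5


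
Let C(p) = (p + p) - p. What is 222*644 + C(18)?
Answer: 142986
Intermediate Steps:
C(p) = p (C(p) = 2*p - p = p)
222*644 + C(18) = 222*644 + 18 = 142968 + 18 = 142986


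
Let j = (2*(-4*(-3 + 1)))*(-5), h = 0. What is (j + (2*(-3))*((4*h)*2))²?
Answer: 6400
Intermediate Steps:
j = -80 (j = (2*(-4*(-2)))*(-5) = (2*8)*(-5) = 16*(-5) = -80)
(j + (2*(-3))*((4*h)*2))² = (-80 + (2*(-3))*((4*0)*2))² = (-80 - 0*2)² = (-80 - 6*0)² = (-80 + 0)² = (-80)² = 6400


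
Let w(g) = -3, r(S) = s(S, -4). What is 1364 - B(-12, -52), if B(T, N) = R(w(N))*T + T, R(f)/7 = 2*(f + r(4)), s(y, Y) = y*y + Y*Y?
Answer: 6248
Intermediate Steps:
s(y, Y) = Y**2 + y**2 (s(y, Y) = y**2 + Y**2 = Y**2 + y**2)
r(S) = 16 + S**2 (r(S) = (-4)**2 + S**2 = 16 + S**2)
R(f) = 448 + 14*f (R(f) = 7*(2*(f + (16 + 4**2))) = 7*(2*(f + (16 + 16))) = 7*(2*(f + 32)) = 7*(2*(32 + f)) = 7*(64 + 2*f) = 448 + 14*f)
B(T, N) = 407*T (B(T, N) = (448 + 14*(-3))*T + T = (448 - 42)*T + T = 406*T + T = 407*T)
1364 - B(-12, -52) = 1364 - 407*(-12) = 1364 - 1*(-4884) = 1364 + 4884 = 6248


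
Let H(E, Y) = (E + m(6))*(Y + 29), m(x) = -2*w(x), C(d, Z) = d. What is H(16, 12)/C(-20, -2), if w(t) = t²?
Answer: 574/5 ≈ 114.80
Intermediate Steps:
m(x) = -2*x²
H(E, Y) = (-72 + E)*(29 + Y) (H(E, Y) = (E - 2*6²)*(Y + 29) = (E - 2*36)*(29 + Y) = (E - 72)*(29 + Y) = (-72 + E)*(29 + Y))
H(16, 12)/C(-20, -2) = (-2088 - 72*12 + 29*16 + 16*12)/(-20) = (-2088 - 864 + 464 + 192)*(-1/20) = -2296*(-1/20) = 574/5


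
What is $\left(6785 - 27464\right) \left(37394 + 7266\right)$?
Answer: $-923524140$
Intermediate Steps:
$\left(6785 - 27464\right) \left(37394 + 7266\right) = \left(-20679\right) 44660 = -923524140$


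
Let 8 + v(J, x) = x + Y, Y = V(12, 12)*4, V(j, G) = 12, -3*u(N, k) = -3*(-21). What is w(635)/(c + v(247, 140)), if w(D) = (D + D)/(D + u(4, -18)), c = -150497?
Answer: -635/46147319 ≈ -1.3760e-5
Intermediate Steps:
u(N, k) = -21 (u(N, k) = -(-1)*(-21) = -⅓*63 = -21)
w(D) = 2*D/(-21 + D) (w(D) = (D + D)/(D - 21) = (2*D)/(-21 + D) = 2*D/(-21 + D))
Y = 48 (Y = 12*4 = 48)
v(J, x) = 40 + x (v(J, x) = -8 + (x + 48) = -8 + (48 + x) = 40 + x)
w(635)/(c + v(247, 140)) = (2*635/(-21 + 635))/(-150497 + (40 + 140)) = (2*635/614)/(-150497 + 180) = (2*635*(1/614))/(-150317) = (635/307)*(-1/150317) = -635/46147319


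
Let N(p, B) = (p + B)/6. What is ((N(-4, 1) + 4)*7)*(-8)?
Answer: -196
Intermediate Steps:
N(p, B) = B/6 + p/6 (N(p, B) = (B + p)*(⅙) = B/6 + p/6)
((N(-4, 1) + 4)*7)*(-8) = ((((⅙)*1 + (⅙)*(-4)) + 4)*7)*(-8) = (((⅙ - ⅔) + 4)*7)*(-8) = ((-½ + 4)*7)*(-8) = ((7/2)*7)*(-8) = (49/2)*(-8) = -196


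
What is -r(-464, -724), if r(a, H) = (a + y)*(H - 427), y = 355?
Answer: -125459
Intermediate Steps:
r(a, H) = (-427 + H)*(355 + a) (r(a, H) = (a + 355)*(H - 427) = (355 + a)*(-427 + H) = (-427 + H)*(355 + a))
-r(-464, -724) = -(-151585 - 427*(-464) + 355*(-724) - 724*(-464)) = -(-151585 + 198128 - 257020 + 335936) = -1*125459 = -125459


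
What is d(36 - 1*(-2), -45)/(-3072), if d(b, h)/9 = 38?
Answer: -57/512 ≈ -0.11133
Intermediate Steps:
d(b, h) = 342 (d(b, h) = 9*38 = 342)
d(36 - 1*(-2), -45)/(-3072) = 342/(-3072) = 342*(-1/3072) = -57/512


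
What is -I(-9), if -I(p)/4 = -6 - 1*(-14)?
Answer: 32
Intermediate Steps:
I(p) = -32 (I(p) = -4*(-6 - 1*(-14)) = -4*(-6 + 14) = -4*8 = -32)
-I(-9) = -1*(-32) = 32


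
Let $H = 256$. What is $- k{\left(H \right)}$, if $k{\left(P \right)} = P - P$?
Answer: $0$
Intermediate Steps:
$k{\left(P \right)} = 0$
$- k{\left(H \right)} = \left(-1\right) 0 = 0$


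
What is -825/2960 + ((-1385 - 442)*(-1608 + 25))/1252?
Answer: 427985223/185296 ≈ 2309.7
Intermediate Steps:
-825/2960 + ((-1385 - 442)*(-1608 + 25))/1252 = -825*1/2960 - 1827*(-1583)*(1/1252) = -165/592 + 2892141*(1/1252) = -165/592 + 2892141/1252 = 427985223/185296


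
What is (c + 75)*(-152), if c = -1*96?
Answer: 3192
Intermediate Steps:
c = -96
(c + 75)*(-152) = (-96 + 75)*(-152) = -21*(-152) = 3192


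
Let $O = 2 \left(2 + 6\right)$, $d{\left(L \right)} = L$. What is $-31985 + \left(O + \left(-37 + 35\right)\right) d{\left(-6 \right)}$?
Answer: $-32069$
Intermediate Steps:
$O = 16$ ($O = 2 \cdot 8 = 16$)
$-31985 + \left(O + \left(-37 + 35\right)\right) d{\left(-6 \right)} = -31985 + \left(16 + \left(-37 + 35\right)\right) \left(-6\right) = -31985 + \left(16 - 2\right) \left(-6\right) = -31985 + 14 \left(-6\right) = -31985 - 84 = -32069$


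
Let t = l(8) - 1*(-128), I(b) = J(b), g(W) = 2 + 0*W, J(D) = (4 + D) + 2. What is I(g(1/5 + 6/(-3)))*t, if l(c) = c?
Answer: 1088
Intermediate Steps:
J(D) = 6 + D
g(W) = 2 (g(W) = 2 + 0 = 2)
I(b) = 6 + b
t = 136 (t = 8 - 1*(-128) = 8 + 128 = 136)
I(g(1/5 + 6/(-3)))*t = (6 + 2)*136 = 8*136 = 1088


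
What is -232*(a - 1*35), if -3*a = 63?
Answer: 12992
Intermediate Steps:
a = -21 (a = -1/3*63 = -21)
-232*(a - 1*35) = -232*(-21 - 1*35) = -232*(-21 - 35) = -232*(-56) = 12992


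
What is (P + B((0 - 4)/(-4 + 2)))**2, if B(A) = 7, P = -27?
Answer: 400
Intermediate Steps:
(P + B((0 - 4)/(-4 + 2)))**2 = (-27 + 7)**2 = (-20)**2 = 400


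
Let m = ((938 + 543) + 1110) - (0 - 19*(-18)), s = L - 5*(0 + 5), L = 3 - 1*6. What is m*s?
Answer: -62972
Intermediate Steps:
L = -3 (L = 3 - 6 = -3)
s = -28 (s = -3 - 5*(0 + 5) = -3 - 5*5 = -3 - 25 = -28)
m = 2249 (m = (1481 + 1110) - (0 + 342) = 2591 - 1*342 = 2591 - 342 = 2249)
m*s = 2249*(-28) = -62972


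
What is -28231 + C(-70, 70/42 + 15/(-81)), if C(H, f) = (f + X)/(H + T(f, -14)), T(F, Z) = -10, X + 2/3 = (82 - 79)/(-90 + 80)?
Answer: -609789739/21600 ≈ -28231.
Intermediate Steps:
X = -29/30 (X = -⅔ + (82 - 79)/(-90 + 80) = -⅔ + 3/(-10) = -⅔ + 3*(-⅒) = -⅔ - 3/10 = -29/30 ≈ -0.96667)
C(H, f) = (-29/30 + f)/(-10 + H) (C(H, f) = (f - 29/30)/(H - 10) = (-29/30 + f)/(-10 + H))
-28231 + C(-70, 70/42 + 15/(-81)) = -28231 + (-29/30 + (70/42 + 15/(-81)))/(-10 - 70) = -28231 + (-29/30 + (70*(1/42) + 15*(-1/81)))/(-80) = -28231 - (-29/30 + (5/3 - 5/27))/80 = -28231 - (-29/30 + 40/27)/80 = -28231 - 1/80*139/270 = -28231 - 139/21600 = -609789739/21600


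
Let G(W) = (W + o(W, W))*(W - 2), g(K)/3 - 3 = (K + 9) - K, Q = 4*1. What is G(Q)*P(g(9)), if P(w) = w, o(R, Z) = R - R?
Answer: 288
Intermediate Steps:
o(R, Z) = 0
Q = 4
g(K) = 36 (g(K) = 9 + 3*((K + 9) - K) = 9 + 3*((9 + K) - K) = 9 + 3*9 = 9 + 27 = 36)
G(W) = W*(-2 + W) (G(W) = (W + 0)*(W - 2) = W*(-2 + W))
G(Q)*P(g(9)) = (4*(-2 + 4))*36 = (4*2)*36 = 8*36 = 288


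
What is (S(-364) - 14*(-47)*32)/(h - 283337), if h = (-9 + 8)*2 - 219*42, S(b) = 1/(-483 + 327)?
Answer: -3284735/45635772 ≈ -0.071977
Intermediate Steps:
S(b) = -1/156 (S(b) = 1/(-156) = -1/156)
h = -9200 (h = -1*2 - 9198 = -2 - 9198 = -9200)
(S(-364) - 14*(-47)*32)/(h - 283337) = (-1/156 - 14*(-47)*32)/(-9200 - 283337) = (-1/156 + 658*32)/(-292537) = (-1/156 + 21056)*(-1/292537) = (3284735/156)*(-1/292537) = -3284735/45635772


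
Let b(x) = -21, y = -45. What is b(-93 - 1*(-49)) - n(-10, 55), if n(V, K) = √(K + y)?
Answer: -21 - √10 ≈ -24.162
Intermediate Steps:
n(V, K) = √(-45 + K) (n(V, K) = √(K - 45) = √(-45 + K))
b(-93 - 1*(-49)) - n(-10, 55) = -21 - √(-45 + 55) = -21 - √10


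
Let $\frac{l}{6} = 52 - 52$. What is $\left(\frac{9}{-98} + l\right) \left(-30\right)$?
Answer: $\frac{135}{49} \approx 2.7551$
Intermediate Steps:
$l = 0$ ($l = 6 \left(52 - 52\right) = 6 \cdot 0 = 0$)
$\left(\frac{9}{-98} + l\right) \left(-30\right) = \left(\frac{9}{-98} + 0\right) \left(-30\right) = \left(9 \left(- \frac{1}{98}\right) + 0\right) \left(-30\right) = \left(- \frac{9}{98} + 0\right) \left(-30\right) = \left(- \frac{9}{98}\right) \left(-30\right) = \frac{135}{49}$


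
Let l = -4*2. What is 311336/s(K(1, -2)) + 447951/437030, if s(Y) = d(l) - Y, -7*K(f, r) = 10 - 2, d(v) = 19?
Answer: 952505365651/61621230 ≈ 15457.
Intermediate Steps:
l = -8
K(f, r) = -8/7 (K(f, r) = -(10 - 2)/7 = -⅐*8 = -8/7)
s(Y) = 19 - Y
311336/s(K(1, -2)) + 447951/437030 = 311336/(19 - 1*(-8/7)) + 447951/437030 = 311336/(19 + 8/7) + 447951*(1/437030) = 311336/(141/7) + 447951/437030 = 311336*(7/141) + 447951/437030 = 2179352/141 + 447951/437030 = 952505365651/61621230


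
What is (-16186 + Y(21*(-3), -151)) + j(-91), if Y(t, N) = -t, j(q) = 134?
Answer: -15989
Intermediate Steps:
(-16186 + Y(21*(-3), -151)) + j(-91) = (-16186 - 21*(-3)) + 134 = (-16186 - 1*(-63)) + 134 = (-16186 + 63) + 134 = -16123 + 134 = -15989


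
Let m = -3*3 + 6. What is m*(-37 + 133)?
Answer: -288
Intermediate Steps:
m = -3 (m = -9 + 6 = -3)
m*(-37 + 133) = -3*(-37 + 133) = -3*96 = -288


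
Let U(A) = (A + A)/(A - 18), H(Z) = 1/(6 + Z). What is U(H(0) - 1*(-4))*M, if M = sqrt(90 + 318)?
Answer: -100*sqrt(102)/83 ≈ -12.168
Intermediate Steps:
M = 2*sqrt(102) (M = sqrt(408) = 2*sqrt(102) ≈ 20.199)
U(A) = 2*A/(-18 + A) (U(A) = (2*A)/(-18 + A) = 2*A/(-18 + A))
U(H(0) - 1*(-4))*M = (2*(1/(6 + 0) - 1*(-4))/(-18 + (1/(6 + 0) - 1*(-4))))*(2*sqrt(102)) = (2*(1/6 + 4)/(-18 + (1/6 + 4)))*(2*sqrt(102)) = (2*(25/6)/(-18 + 25/6))*(2*sqrt(102)) = (2*(25/6)/(-83/6))*(2*sqrt(102)) = (2*(25/6)*(-6/83))*(2*sqrt(102)) = -100*sqrt(102)/83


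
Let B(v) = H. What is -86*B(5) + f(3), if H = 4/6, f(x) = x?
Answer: -163/3 ≈ -54.333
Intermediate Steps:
H = ⅔ (H = 4*(⅙) = ⅔ ≈ 0.66667)
B(v) = ⅔
-86*B(5) + f(3) = -86*⅔ + 3 = -172/3 + 3 = -163/3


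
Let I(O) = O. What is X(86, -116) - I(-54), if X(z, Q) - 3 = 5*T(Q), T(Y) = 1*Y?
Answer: -523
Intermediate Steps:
T(Y) = Y
X(z, Q) = 3 + 5*Q
X(86, -116) - I(-54) = (3 + 5*(-116)) - 1*(-54) = (3 - 580) + 54 = -577 + 54 = -523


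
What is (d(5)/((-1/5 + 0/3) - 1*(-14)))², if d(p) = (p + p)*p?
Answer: 62500/4761 ≈ 13.127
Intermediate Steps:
d(p) = 2*p² (d(p) = (2*p)*p = 2*p²)
(d(5)/((-1/5 + 0/3) - 1*(-14)))² = ((2*5²)/((-1/5 + 0/3) - 1*(-14)))² = ((2*25)/((-1*⅕ + 0*(⅓)) + 14))² = (50/((-⅕ + 0) + 14))² = (50/(-⅕ + 14))² = (50/(69/5))² = (50*(5/69))² = (250/69)² = 62500/4761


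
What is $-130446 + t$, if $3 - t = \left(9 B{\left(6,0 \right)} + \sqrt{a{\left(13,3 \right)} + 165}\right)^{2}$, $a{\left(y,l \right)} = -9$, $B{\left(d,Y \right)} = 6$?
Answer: $-133515 - 216 \sqrt{39} \approx -1.3486 \cdot 10^{5}$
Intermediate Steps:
$t = 3 - \left(54 + 2 \sqrt{39}\right)^{2}$ ($t = 3 - \left(9 \cdot 6 + \sqrt{-9 + 165}\right)^{2} = 3 - \left(54 + \sqrt{156}\right)^{2} = 3 - \left(54 + 2 \sqrt{39}\right)^{2} \approx -4417.9$)
$-130446 + t = -130446 - \left(3069 + 216 \sqrt{39}\right) = -133515 - 216 \sqrt{39}$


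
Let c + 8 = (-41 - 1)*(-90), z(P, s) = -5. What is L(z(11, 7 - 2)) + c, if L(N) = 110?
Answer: 3882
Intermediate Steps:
c = 3772 (c = -8 + (-41 - 1)*(-90) = -8 - 42*(-90) = -8 + 3780 = 3772)
L(z(11, 7 - 2)) + c = 110 + 3772 = 3882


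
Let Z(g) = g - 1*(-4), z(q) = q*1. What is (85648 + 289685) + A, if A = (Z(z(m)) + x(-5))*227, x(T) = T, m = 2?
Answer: 375560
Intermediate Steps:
z(q) = q
Z(g) = 4 + g (Z(g) = g + 4 = 4 + g)
A = 227 (A = ((4 + 2) - 5)*227 = (6 - 5)*227 = 1*227 = 227)
(85648 + 289685) + A = (85648 + 289685) + 227 = 375333 + 227 = 375560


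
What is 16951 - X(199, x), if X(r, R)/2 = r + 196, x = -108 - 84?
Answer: 16161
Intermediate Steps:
x = -192
X(r, R) = 392 + 2*r (X(r, R) = 2*(r + 196) = 2*(196 + r) = 392 + 2*r)
16951 - X(199, x) = 16951 - (392 + 2*199) = 16951 - (392 + 398) = 16951 - 1*790 = 16951 - 790 = 16161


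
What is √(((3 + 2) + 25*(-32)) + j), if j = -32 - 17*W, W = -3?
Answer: 2*I*√194 ≈ 27.857*I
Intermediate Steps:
j = 19 (j = -32 - 17*(-3) = -32 + 51 = 19)
√(((3 + 2) + 25*(-32)) + j) = √(((3 + 2) + 25*(-32)) + 19) = √((5 - 800) + 19) = √(-795 + 19) = √(-776) = 2*I*√194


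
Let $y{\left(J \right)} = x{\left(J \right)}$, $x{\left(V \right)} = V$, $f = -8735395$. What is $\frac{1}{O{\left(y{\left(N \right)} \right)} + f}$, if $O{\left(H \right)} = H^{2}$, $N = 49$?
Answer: $- \frac{1}{8732994} \approx -1.1451 \cdot 10^{-7}$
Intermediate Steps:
$y{\left(J \right)} = J$
$\frac{1}{O{\left(y{\left(N \right)} \right)} + f} = \frac{1}{49^{2} - 8735395} = \frac{1}{2401 - 8735395} = \frac{1}{-8732994} = - \frac{1}{8732994}$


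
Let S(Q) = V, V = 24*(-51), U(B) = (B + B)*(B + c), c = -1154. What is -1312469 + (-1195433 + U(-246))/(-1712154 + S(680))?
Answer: -2248755003649/1713378 ≈ -1.3125e+6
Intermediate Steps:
U(B) = 2*B*(-1154 + B) (U(B) = (B + B)*(B - 1154) = (2*B)*(-1154 + B) = 2*B*(-1154 + B))
V = -1224
S(Q) = -1224
-1312469 + (-1195433 + U(-246))/(-1712154 + S(680)) = -1312469 + (-1195433 + 2*(-246)*(-1154 - 246))/(-1712154 - 1224) = -1312469 + (-1195433 + 2*(-246)*(-1400))/(-1713378) = -1312469 + (-1195433 + 688800)*(-1/1713378) = -1312469 - 506633*(-1/1713378) = -1312469 + 506633/1713378 = -2248755003649/1713378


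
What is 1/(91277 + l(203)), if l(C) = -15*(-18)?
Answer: 1/91547 ≈ 1.0923e-5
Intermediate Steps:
l(C) = 270
1/(91277 + l(203)) = 1/(91277 + 270) = 1/91547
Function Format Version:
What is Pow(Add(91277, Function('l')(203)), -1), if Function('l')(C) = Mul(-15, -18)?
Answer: Rational(1, 91547) ≈ 1.0923e-5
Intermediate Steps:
Function('l')(C) = 270
Pow(Add(91277, Function('l')(203)), -1) = Pow(Add(91277, 270), -1) = Pow(91547, -1) = Rational(1, 91547)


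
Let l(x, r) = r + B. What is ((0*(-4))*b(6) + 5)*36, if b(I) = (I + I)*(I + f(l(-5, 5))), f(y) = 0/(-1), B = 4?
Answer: 180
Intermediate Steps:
l(x, r) = 4 + r (l(x, r) = r + 4 = 4 + r)
f(y) = 0 (f(y) = 0*(-1) = 0)
b(I) = 2*I² (b(I) = (I + I)*(I + 0) = (2*I)*I = 2*I²)
((0*(-4))*b(6) + 5)*36 = ((0*(-4))*(2*6²) + 5)*36 = (0*(2*36) + 5)*36 = (0*72 + 5)*36 = (0 + 5)*36 = 5*36 = 180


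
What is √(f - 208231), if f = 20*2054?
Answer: I*√167151 ≈ 408.84*I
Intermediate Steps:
f = 41080
√(f - 208231) = √(41080 - 208231) = √(-167151) = I*√167151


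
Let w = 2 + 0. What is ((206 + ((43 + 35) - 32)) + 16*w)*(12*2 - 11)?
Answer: 3692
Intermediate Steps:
w = 2
((206 + ((43 + 35) - 32)) + 16*w)*(12*2 - 11) = ((206 + ((43 + 35) - 32)) + 16*2)*(12*2 - 11) = ((206 + (78 - 32)) + 32)*(24 - 11) = ((206 + 46) + 32)*13 = (252 + 32)*13 = 284*13 = 3692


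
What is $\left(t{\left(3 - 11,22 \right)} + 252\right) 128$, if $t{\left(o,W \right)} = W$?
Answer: $35072$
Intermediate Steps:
$\left(t{\left(3 - 11,22 \right)} + 252\right) 128 = \left(22 + 252\right) 128 = 274 \cdot 128 = 35072$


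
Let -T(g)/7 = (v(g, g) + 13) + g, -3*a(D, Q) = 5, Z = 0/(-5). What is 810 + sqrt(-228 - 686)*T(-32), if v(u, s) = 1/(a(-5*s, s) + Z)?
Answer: 810 + 686*I*sqrt(914)/5 ≈ 810.0 + 4147.9*I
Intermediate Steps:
Z = 0 (Z = 0*(-1/5) = 0)
a(D, Q) = -5/3 (a(D, Q) = -1/3*5 = -5/3)
v(u, s) = -3/5 (v(u, s) = 1/(-5/3 + 0) = 1/(-5/3) = -3/5)
T(g) = -434/5 - 7*g (T(g) = -7*((-3/5 + 13) + g) = -7*(62/5 + g) = -434/5 - 7*g)
810 + sqrt(-228 - 686)*T(-32) = 810 + sqrt(-228 - 686)*(-434/5 - 7*(-32)) = 810 + sqrt(-914)*(-434/5 + 224) = 810 + (I*sqrt(914))*(686/5) = 810 + 686*I*sqrt(914)/5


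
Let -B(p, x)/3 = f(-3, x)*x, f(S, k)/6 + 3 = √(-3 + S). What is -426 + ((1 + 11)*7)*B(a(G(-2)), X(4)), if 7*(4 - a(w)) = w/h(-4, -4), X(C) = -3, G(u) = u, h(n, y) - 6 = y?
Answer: -14034 + 4536*I*√6 ≈ -14034.0 + 11111.0*I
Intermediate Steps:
h(n, y) = 6 + y
f(S, k) = -18 + 6*√(-3 + S)
a(w) = 4 - w/14 (a(w) = 4 - w/(7*(6 - 4)) = 4 - w/(7*2) = 4 - w/14)
B(p, x) = -3*x*(-18 + 6*I*√6) (B(p, x) = -3*(-18 + 6*√(-3 - 3))*x = -3*(-18 + 6*√(-6))*x = -3*(-18 + 6*(I*√6))*x = -3*(-18 + 6*I*√6)*x = -3*x*(-18 + 6*I*√6))
-426 + ((1 + 11)*7)*B(a(G(-2)), X(4)) = -426 + ((1 + 11)*7)*(18*(-3)*(3 - I*√6)) = -426 + (12*7)*(-162 + 54*I*√6) = -426 + 84*(-162 + 54*I*√6) = -426 + (-13608 + 4536*I*√6) = -14034 + 4536*I*√6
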